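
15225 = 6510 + 8715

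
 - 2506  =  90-2596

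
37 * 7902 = 292374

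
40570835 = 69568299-28997464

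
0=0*609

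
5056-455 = 4601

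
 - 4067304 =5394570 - 9461874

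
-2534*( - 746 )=1890364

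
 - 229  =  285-514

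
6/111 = 2/37 =0.05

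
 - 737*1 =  - 737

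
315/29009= 315/29009 = 0.01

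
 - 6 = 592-598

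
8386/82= 102 + 11/41=102.27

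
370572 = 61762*6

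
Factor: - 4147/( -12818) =11/34 = 2^(-1)*11^1*17^ ( - 1)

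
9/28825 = 9/28825 = 0.00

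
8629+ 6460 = 15089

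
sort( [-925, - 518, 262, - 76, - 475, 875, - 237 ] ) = [-925 ,-518, - 475,-237, - 76,262, 875] 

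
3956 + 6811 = 10767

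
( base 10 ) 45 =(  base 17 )2B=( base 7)63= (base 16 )2D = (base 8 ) 55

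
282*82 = 23124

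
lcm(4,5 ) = 20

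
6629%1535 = 489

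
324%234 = 90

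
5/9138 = 5/9138   =  0.00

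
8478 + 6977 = 15455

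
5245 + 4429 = 9674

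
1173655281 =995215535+178439746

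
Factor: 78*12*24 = 2^6*3^3*13^1 = 22464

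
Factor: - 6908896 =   -  2^5*43^1*5021^1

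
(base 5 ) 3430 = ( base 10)490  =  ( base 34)ee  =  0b111101010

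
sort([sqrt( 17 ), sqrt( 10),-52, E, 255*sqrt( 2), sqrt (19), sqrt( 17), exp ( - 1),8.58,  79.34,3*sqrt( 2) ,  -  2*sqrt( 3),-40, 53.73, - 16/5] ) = [ -52, - 40, - 2 * sqrt( 3 ),  -  16/5,exp( - 1 ), E, sqrt ( 10 ),sqrt(17 ), sqrt( 17), 3 * sqrt( 2), sqrt(19), 8.58, 53.73,79.34 , 255*sqrt( 2)] 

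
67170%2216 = 690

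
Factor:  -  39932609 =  - 17^1 * 89^1*  26393^1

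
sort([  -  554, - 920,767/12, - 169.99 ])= [ - 920, - 554, - 169.99,767/12]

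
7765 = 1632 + 6133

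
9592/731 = 13+89/731 = 13.12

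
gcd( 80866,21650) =2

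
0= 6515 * 0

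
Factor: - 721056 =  - 2^5 * 3^1 * 7^1*29^1*37^1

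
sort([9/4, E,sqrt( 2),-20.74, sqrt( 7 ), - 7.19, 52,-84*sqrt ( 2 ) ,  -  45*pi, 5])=[ - 45*pi, - 84 *sqrt(2) , - 20.74, - 7.19, sqrt( 2), 9/4,  sqrt( 7), E, 5,52]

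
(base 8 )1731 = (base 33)ts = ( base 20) 295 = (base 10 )985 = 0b1111011001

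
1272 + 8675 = 9947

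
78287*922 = 72180614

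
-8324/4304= - 2+71/1076=-1.93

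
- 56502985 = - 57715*979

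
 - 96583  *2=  - 193166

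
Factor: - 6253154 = -2^1 * 29^1 * 131^1*823^1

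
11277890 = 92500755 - 81222865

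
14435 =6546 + 7889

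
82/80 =1 + 1/40 = 1.02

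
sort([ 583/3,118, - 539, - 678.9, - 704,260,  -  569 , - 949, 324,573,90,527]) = [ - 949, - 704, - 678.9,-569, -539,  90,118 , 583/3,260,324, 527,573 ]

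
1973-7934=-5961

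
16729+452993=469722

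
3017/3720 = 3017/3720 = 0.81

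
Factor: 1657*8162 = 2^1*7^1 * 11^1*53^1*1657^1 = 13524434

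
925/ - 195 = - 185/39 = - 4.74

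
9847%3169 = 340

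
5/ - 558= - 5/558 = - 0.01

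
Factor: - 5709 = - 3^1*11^1*173^1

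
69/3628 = 69/3628 = 0.02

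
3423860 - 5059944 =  - 1636084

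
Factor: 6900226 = 2^1 * 3450113^1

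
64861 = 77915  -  13054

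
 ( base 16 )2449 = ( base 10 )9289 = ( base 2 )10010001001001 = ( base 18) 1ac1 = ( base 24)g31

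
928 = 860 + 68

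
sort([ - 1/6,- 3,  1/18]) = [ - 3 ,-1/6,1/18] 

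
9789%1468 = 981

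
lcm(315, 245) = 2205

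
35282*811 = 28613702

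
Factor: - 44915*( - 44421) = 1995169215 = 3^1*5^1*13^2* 17^1*67^1*691^1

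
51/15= 3 + 2/5 = 3.40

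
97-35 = 62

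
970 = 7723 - 6753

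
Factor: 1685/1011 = 5/3 = 3^(-1)*5^1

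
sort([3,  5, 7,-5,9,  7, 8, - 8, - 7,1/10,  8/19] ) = [ -8,-7, - 5, 1/10, 8/19 , 3,  5, 7,7, 8,9]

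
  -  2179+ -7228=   -  9407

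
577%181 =34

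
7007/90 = 77  +  77/90 =77.86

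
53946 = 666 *81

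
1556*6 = 9336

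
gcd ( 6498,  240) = 6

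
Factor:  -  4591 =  - 4591^1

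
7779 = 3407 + 4372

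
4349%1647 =1055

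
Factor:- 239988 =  - 2^2*3^1*7^1 * 2857^1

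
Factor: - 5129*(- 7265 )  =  37262185 = 5^1* 23^1*223^1*1453^1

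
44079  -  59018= - 14939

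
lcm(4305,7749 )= 38745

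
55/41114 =55/41114 = 0.00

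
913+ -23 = 890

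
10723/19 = 10723/19= 564.37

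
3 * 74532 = 223596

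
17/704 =17/704 =0.02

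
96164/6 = 16027 + 1/3 = 16027.33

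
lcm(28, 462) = 924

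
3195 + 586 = 3781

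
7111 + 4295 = 11406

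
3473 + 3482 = 6955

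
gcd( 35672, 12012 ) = 364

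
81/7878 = 27/2626 = 0.01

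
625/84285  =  125/16857 =0.01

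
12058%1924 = 514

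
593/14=42 + 5/14 = 42.36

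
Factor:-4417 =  - 7^1*631^1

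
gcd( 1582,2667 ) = 7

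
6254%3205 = 3049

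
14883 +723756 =738639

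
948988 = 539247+409741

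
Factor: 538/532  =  2^(-1)*7^ ( - 1)*19^( - 1)*269^1 = 269/266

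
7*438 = 3066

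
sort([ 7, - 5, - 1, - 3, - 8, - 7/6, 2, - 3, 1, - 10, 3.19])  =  [ - 10, - 8  ,-5, - 3 , - 3, - 7/6 , - 1, 1, 2 , 3.19 , 7 ]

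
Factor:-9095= - 5^1 * 17^1*107^1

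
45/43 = 45/43 = 1.05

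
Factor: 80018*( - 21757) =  - 1740951626 =- 2^1*21757^1*40009^1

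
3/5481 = 1/1827 = 0.00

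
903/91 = 9 + 12/13 = 9.92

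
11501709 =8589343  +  2912366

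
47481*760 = 36085560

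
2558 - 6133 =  - 3575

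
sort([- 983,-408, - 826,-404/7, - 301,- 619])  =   [ - 983, - 826 , - 619,- 408 ,-301 , - 404/7]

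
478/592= 239/296 = 0.81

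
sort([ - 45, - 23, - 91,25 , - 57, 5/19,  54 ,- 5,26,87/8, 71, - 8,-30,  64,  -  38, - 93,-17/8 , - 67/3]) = [  -  93, - 91, - 57,  -  45, - 38, - 30, - 23, - 67/3, - 8, - 5 , - 17/8 , 5/19, 87/8, 25,26,54,64,71 ] 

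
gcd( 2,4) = 2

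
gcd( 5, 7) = 1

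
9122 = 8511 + 611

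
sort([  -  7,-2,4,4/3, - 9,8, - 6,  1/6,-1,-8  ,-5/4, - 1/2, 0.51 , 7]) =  [  -  9, - 8,-7 ,-6, - 2,- 5/4, - 1 , - 1/2,1/6, 0.51,4/3,  4,  7,8]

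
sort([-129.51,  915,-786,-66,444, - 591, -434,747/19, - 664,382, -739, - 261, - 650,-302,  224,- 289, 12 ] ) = [ - 786 ,  -  739, - 664,  -  650,  -  591, - 434,-302, - 289,-261,-129.51, - 66, 12,747/19,224, 382, 444,915] 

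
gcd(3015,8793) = 9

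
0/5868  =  0 = 0.00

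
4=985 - 981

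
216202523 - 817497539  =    -  601295016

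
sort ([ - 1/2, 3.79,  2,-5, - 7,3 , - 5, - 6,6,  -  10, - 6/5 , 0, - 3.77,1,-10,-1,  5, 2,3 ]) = [ -10, - 10, - 7, - 6, - 5, - 5,  -  3.77, - 6/5,  -  1,  -  1/2, 0, 1 , 2,2, 3, 3  ,  3.79, 5  ,  6]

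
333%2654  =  333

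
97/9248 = 97/9248 = 0.01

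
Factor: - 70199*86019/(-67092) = 2^( - 2 )*53^1*541^1*5591^(- 1 )*70199^1 = 2012815927/22364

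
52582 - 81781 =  - 29199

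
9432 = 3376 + 6056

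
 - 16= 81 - 97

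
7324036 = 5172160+2151876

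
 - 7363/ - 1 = 7363+0/1 = 7363.00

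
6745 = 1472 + 5273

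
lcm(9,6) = 18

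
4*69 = 276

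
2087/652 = 2087/652 = 3.20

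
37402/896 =41 + 333/448= 41.74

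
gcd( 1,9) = 1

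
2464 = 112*22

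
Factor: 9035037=3^3*11^1*29^1*1049^1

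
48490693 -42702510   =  5788183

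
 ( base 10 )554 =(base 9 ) 675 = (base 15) 26e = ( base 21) 158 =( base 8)1052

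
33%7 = 5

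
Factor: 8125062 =2^1 * 3^1*11^1*307^1*401^1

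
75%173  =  75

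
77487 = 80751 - 3264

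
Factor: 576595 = 5^1*115319^1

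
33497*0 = 0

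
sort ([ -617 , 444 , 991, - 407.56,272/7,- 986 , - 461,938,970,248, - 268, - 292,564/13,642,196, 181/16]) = [ - 986, -617, - 461 , - 407.56, - 292, - 268,181/16, 272/7,564/13  ,  196,248,444,642,938 , 970, 991] 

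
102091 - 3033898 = -2931807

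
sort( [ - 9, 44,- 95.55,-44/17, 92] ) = [-95.55, -9, - 44/17 , 44, 92]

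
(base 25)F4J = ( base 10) 9494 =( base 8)22426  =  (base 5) 300434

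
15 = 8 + 7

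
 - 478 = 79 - 557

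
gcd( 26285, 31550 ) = 5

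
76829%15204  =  809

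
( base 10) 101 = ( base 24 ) 45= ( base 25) 41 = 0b1100101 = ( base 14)73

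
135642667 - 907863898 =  - 772221231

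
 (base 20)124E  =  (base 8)21276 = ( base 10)8894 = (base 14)3354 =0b10001010111110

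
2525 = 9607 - 7082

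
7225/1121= 6 + 499/1121  =  6.45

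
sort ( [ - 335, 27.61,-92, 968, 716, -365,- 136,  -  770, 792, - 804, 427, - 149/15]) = [  -  804, - 770, - 365,-335, - 136, - 92,-149/15, 27.61,427, 716,792, 968]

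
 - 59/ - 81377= 59/81377 =0.00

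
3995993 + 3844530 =7840523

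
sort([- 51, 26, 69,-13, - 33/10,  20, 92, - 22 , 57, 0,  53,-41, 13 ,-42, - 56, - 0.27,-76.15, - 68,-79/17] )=[-76.15, - 68, - 56,-51, - 42,-41,-22, - 13, - 79/17, - 33/10, - 0.27, 0, 13,  20, 26,53, 57,69, 92] 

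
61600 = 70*880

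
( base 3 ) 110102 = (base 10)335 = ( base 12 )23b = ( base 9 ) 412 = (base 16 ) 14f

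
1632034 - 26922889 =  - 25290855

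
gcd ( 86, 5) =1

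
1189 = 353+836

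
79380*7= 555660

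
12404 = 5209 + 7195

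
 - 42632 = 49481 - 92113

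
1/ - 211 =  - 1 + 210/211 = - 0.00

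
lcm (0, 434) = 0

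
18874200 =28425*664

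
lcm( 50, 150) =150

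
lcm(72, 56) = 504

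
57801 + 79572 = 137373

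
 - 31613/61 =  -31613/61 = - 518.25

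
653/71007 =653/71007 = 0.01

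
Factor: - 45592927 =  - 45592927^1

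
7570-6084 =1486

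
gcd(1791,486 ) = 9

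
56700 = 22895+33805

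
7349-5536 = 1813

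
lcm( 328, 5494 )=21976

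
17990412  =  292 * 61611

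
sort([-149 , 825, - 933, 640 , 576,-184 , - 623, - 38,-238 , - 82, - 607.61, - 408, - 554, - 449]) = [ - 933, - 623, - 607.61,-554, - 449, - 408, - 238,-184, - 149 , - 82, - 38 , 576,  640,825] 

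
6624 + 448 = 7072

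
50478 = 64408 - 13930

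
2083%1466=617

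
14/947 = 14/947=0.01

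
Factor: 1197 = 3^2*7^1*19^1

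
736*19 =13984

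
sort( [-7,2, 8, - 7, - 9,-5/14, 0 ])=[- 9, - 7, - 7,-5/14, 0, 2, 8] 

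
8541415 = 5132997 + 3408418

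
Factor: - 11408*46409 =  - 2^4*11^1*23^1*31^1 *4219^1= - 529433872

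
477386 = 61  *7826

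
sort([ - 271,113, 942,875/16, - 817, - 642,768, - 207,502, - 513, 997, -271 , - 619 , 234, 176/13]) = [ - 817, - 642,-619, - 513, - 271,- 271, - 207,176/13,875/16,  113,234, 502,768, 942, 997]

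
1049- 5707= - 4658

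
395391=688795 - 293404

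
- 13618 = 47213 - 60831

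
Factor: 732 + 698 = 2^1*5^1*11^1*13^1 = 1430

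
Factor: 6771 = 3^1*37^1*61^1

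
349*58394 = 20379506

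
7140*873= 6233220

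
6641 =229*29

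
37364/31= 1205 + 9/31 = 1205.29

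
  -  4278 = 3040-7318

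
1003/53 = 1003/53= 18.92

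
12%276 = 12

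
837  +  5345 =6182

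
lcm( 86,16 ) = 688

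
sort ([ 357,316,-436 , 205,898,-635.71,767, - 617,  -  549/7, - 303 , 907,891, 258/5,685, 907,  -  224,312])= [ - 635.71,-617, - 436, - 303, - 224,-549/7, 258/5,205,312,316, 357, 685,767,891, 898, 907, 907 ]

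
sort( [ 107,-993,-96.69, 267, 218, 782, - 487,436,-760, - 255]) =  [ -993,-760, - 487, - 255, - 96.69, 107,218, 267, 436, 782 ] 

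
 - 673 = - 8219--7546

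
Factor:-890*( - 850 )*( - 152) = -2^5*5^3*17^1*19^1*89^1= - 114988000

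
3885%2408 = 1477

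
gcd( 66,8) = 2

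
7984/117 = 7984/117 = 68.24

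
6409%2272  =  1865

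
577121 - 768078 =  - 190957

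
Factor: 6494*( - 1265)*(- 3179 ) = 2^1 * 5^1*11^2*17^3*23^1 * 191^1 = 26115198890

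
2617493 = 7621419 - 5003926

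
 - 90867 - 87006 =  - 177873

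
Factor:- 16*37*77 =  - 45584 = - 2^4*7^1 * 11^1 * 37^1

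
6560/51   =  6560/51 =128.63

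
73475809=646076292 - 572600483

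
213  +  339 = 552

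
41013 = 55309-14296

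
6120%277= 26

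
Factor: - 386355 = - 3^1*5^1*43^1*599^1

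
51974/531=97 + 467/531 = 97.88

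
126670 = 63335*2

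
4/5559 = 4/5559 = 0.00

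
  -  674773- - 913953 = 239180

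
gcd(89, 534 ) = 89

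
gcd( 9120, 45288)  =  24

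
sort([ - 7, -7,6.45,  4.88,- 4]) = [ - 7,-7,-4 , 4.88,6.45 ] 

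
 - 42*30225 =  - 1269450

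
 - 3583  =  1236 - 4819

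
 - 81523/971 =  - 81523/971 = - 83.96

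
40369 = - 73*( - 553)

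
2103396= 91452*23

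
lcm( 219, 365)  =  1095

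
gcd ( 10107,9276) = 3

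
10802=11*982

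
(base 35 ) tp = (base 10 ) 1040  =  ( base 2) 10000010000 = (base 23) 1m5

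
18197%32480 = 18197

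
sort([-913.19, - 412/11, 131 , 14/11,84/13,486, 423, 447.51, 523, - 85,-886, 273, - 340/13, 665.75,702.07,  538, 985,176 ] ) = [ - 913.19, - 886, - 85, - 412/11, - 340/13,  14/11,84/13,  131, 176,273, 423,  447.51,  486, 523 , 538, 665.75,702.07, 985]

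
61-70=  - 9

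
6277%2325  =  1627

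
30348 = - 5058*( - 6)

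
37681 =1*37681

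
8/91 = 8/91 = 0.09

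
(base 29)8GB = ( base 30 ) 803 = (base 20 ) i03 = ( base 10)7203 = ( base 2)1110000100011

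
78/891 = 26/297 = 0.09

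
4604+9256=13860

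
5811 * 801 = 4654611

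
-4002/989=-5+41/43 = -4.05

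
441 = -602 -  - 1043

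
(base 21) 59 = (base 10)114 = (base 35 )39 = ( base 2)1110010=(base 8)162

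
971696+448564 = 1420260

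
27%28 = 27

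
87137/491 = 87137/491=   177.47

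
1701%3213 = 1701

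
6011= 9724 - 3713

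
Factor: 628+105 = 733 = 733^1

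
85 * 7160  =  608600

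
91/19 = 91/19 = 4.79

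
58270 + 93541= 151811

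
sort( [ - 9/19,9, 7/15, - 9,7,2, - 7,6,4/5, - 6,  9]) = [ - 9, - 7, - 6, - 9/19,7/15,  4/5,2,6,7,9, 9]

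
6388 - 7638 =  - 1250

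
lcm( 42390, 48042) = 720630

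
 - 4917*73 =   -  358941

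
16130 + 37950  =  54080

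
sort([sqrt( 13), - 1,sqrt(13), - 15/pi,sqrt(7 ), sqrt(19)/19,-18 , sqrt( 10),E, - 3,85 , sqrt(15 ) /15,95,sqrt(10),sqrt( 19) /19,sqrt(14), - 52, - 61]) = [ - 61, - 52,- 18, - 15/pi,-3, - 1,sqrt ( 19)/19,sqrt ( 19) /19, sqrt( 15)/15,sqrt ( 7 ),E,sqrt (10),  sqrt( 10),sqrt( 13 ),sqrt( 13 ),sqrt( 14),85,95]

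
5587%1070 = 237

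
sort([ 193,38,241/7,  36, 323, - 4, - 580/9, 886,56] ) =[ -580/9, - 4,241/7, 36, 38 , 56, 193, 323, 886]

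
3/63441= 1/21147=0.00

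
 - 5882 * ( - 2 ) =11764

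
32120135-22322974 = 9797161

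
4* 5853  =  23412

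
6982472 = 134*52108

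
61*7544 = 460184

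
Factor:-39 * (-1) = 3^1*13^1 = 39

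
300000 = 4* 75000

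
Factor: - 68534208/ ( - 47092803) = 22844736/15697601= 2^6 * 3^2*17^1 *2333^1 * 15697601^( - 1 ) 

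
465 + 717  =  1182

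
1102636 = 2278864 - 1176228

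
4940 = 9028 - 4088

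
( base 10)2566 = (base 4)220012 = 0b101000000110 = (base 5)40231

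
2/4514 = 1/2257  =  0.00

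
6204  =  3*2068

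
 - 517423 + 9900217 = 9382794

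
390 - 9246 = - 8856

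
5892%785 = 397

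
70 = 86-16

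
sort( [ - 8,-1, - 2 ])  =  [ - 8,  -  2,-1 ]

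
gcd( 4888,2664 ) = 8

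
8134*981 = 7979454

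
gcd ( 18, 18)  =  18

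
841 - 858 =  - 17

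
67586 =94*719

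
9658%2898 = 964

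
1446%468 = 42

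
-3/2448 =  - 1/816 = -  0.00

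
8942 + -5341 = 3601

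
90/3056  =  45/1528 = 0.03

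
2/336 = 1/168 = 0.01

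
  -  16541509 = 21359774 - 37901283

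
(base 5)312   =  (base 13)64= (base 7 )145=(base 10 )82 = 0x52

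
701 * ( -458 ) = -321058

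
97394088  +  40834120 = 138228208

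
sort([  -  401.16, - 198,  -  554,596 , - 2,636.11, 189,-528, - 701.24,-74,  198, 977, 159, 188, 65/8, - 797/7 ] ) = [ - 701.24, - 554, - 528, - 401.16,-198, - 797/7, - 74, - 2,65/8,159, 188, 189, 198, 596 , 636.11, 977 ]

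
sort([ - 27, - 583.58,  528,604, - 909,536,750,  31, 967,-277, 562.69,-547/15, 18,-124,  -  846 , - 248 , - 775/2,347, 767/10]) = [ - 909, - 846,-583.58,-775/2, - 277,-248, - 124, - 547/15, - 27, 18, 31,  767/10 , 347, 528,536,562.69 , 604, 750, 967 ]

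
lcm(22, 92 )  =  1012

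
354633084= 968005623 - 613372539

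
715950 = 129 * 5550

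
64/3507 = 64/3507 = 0.02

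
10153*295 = 2995135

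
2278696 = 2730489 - 451793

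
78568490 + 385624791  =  464193281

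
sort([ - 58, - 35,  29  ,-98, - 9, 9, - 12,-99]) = [ - 99, - 98, - 58,-35, - 12,-9,9, 29]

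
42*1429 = 60018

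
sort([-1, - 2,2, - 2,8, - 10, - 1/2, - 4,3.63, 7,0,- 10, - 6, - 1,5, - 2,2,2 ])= [ - 10,- 10, - 6, - 4, - 2, - 2, - 2 , - 1,- 1,  -  1/2 , 0,2,2,2,3.63,5, 7, 8] 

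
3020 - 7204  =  -4184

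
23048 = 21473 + 1575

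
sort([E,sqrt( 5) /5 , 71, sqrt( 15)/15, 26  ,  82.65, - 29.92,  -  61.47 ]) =[ - 61.47, - 29.92, sqrt(15 ) /15,sqrt( 5 ) /5,E,26, 71, 82.65 ] 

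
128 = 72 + 56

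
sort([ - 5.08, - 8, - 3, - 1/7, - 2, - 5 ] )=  [ - 8, - 5.08, - 5,  -  3, - 2,- 1/7 ]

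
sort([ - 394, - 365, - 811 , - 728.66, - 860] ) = [ - 860, - 811, - 728.66, - 394, - 365]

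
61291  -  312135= - 250844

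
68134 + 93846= 161980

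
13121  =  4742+8379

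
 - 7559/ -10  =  755 + 9/10 = 755.90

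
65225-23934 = 41291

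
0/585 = 0 = 0.00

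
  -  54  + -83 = -137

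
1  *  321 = 321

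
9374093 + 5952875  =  15326968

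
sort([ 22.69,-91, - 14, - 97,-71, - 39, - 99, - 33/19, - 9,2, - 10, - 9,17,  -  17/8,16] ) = [ - 99,  -  97, - 91, - 71,  -  39,-14, - 10, - 9, - 9, - 17/8, - 33/19, 2,16,17, 22.69 ] 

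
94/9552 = 47/4776 = 0.01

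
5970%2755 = 460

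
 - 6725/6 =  - 1121 + 1/6= - 1120.83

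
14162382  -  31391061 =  - 17228679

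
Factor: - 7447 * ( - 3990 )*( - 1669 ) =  - 49591881570 = - 2^1 * 3^1*5^1 * 7^1 * 11^1*19^1 * 677^1*1669^1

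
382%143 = 96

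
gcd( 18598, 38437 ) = 17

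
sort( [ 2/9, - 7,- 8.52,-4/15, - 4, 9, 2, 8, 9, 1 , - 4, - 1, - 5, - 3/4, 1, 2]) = [ - 8.52, - 7, - 5, - 4,- 4, - 1, - 3/4, - 4/15,  2/9, 1, 1,2, 2, 8, 9, 9 ]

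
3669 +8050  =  11719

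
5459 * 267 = 1457553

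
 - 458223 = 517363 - 975586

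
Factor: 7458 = 2^1*3^1 *11^1*113^1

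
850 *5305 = 4509250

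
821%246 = 83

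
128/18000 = 8/1125 = 0.01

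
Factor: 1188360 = 2^3*3^2*5^1*3301^1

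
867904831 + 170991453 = 1038896284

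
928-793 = 135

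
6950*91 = 632450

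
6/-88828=-1 + 44411/44414 = - 0.00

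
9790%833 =627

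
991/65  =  15 + 16/65 =15.25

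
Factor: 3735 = 3^2 * 5^1*83^1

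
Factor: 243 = 3^5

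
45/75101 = 45/75101 = 0.00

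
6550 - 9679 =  - 3129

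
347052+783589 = 1130641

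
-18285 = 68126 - 86411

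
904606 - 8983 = 895623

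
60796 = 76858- 16062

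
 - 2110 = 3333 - 5443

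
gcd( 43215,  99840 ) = 15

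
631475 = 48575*13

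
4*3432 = 13728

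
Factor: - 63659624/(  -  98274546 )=2^2*3^( -5) *7^2*251^1*433^ ( - 1)*467^( - 1 )*647^1 = 31829812/49137273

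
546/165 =3+17/55  =  3.31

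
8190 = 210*39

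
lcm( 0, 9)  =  0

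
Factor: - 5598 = -2^1*3^2 * 311^1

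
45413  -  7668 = 37745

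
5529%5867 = 5529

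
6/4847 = 6/4847  =  0.00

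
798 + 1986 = 2784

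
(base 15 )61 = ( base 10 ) 91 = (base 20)4b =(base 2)1011011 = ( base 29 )34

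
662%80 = 22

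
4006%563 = 65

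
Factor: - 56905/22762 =- 5/2 = - 2^( - 1)*5^1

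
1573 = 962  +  611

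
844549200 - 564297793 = 280251407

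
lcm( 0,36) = 0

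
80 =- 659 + 739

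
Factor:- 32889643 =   -  32889643^1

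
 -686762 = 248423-935185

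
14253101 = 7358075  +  6895026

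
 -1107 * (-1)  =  1107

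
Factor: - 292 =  - 2^2*73^1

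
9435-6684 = 2751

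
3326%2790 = 536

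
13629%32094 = 13629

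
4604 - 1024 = 3580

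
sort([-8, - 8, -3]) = [-8,-8 ,  -  3]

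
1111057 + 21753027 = 22864084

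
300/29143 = 300/29143 = 0.01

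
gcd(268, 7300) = 4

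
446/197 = 446/197 = 2.26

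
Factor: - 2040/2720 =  - 2^( - 2)*3^1 = - 3/4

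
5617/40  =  140+17/40 = 140.43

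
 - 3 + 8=5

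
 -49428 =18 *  ( - 2746 ) 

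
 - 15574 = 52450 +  - 68024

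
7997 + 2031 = 10028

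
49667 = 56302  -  6635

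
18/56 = 9/28=   0.32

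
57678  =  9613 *6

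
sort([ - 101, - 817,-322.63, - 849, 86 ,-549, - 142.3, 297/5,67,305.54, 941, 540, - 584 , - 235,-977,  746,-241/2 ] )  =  [  -  977,-849, - 817,  -  584, - 549,-322.63, - 235,- 142.3,-241/2, - 101, 297/5, 67, 86, 305.54, 540,746, 941]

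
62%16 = 14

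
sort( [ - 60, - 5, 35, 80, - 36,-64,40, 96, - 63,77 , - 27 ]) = [-64, - 63, - 60, - 36, - 27 , - 5,35 , 40, 77, 80, 96] 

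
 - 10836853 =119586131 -130422984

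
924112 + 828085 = 1752197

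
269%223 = 46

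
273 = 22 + 251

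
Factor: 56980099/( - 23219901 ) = -3^(-2)*11^1*29^1*178621^1*2579989^ ( - 1 ) 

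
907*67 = 60769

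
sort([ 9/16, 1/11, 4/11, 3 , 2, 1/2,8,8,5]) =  [1/11,4/11,1/2, 9/16, 2, 3, 5,8, 8]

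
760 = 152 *5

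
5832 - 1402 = 4430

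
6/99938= 3/49969= 0.00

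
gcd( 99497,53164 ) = 1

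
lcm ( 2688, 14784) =29568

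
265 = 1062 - 797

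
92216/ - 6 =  - 15370 + 2/3 = - 15369.33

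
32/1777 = 32/1777 = 0.02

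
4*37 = 148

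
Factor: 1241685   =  3^2*5^1*41^1 * 673^1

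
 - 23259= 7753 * ( - 3 )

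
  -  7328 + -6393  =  -13721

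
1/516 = 1/516= 0.00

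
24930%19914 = 5016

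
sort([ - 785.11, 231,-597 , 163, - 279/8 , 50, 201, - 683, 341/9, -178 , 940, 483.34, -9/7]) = [  -  785.11, - 683, - 597, - 178, - 279/8,-9/7,341/9,50, 163, 201, 231,483.34, 940 ] 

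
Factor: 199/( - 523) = -199^1*523^(  -  1 ) 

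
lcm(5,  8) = 40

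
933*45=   41985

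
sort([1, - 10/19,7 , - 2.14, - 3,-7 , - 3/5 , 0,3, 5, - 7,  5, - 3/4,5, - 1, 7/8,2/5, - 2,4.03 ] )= [ - 7, - 7,  -  3,  -  2.14, - 2, - 1, - 3/4, - 3/5, - 10/19, 0, 2/5, 7/8, 1 , 3, 4.03, 5, 5,5,7]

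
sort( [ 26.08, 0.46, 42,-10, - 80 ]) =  [ - 80, - 10, 0.46, 26.08,42 ] 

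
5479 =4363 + 1116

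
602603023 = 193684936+408918087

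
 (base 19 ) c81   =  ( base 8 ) 10605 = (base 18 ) DF3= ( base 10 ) 4485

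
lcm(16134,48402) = 48402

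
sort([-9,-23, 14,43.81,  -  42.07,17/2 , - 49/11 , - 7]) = [-42.07, - 23,-9,-7, - 49/11,17/2,14,43.81 ]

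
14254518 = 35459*402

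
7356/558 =1226/93 = 13.18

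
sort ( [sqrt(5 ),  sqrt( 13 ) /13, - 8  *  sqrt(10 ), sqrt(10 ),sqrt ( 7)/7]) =[-8*sqrt(10) , sqrt(13)/13,sqrt(7) /7,sqrt( 5 ),sqrt(10 )]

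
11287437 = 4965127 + 6322310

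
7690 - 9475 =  - 1785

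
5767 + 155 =5922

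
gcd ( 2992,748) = 748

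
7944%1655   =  1324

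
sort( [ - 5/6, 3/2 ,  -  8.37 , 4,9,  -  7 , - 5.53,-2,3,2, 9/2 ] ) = [ - 8.37, - 7 , - 5.53,-2 ,-5/6 , 3/2, 2 , 3,4 , 9/2, 9 ]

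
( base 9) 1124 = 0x340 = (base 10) 832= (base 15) 3a7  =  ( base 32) Q0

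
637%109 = 92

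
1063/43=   24+31/43 =24.72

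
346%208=138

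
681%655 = 26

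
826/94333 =826/94333=0.01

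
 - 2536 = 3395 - 5931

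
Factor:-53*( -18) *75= 2^1*3^3 * 5^2  *  53^1 = 71550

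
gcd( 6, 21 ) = 3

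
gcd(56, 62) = 2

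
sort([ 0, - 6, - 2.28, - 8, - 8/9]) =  [ - 8, - 6, - 2.28, - 8/9, 0] 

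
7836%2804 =2228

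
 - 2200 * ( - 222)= 488400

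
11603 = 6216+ 5387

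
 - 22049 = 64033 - 86082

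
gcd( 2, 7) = 1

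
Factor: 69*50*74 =2^2*3^1*5^2*23^1  *37^1 = 255300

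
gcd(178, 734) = 2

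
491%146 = 53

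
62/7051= 62/7051 = 0.01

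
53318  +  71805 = 125123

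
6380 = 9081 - 2701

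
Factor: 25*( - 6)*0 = 0^1 = 0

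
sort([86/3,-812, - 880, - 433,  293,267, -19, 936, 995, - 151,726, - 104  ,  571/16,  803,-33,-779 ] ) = [ - 880,- 812,-779,  -  433,  -  151 , - 104 ,-33, - 19, 86/3, 571/16,267, 293,726,803, 936,995] 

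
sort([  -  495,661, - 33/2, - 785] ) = [- 785 , - 495,- 33/2,661]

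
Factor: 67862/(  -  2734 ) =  - 33931/1367 = - 1367^(-1 ) * 33931^1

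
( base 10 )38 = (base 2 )100110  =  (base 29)19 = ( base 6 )102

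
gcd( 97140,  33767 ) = 1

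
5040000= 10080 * 500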